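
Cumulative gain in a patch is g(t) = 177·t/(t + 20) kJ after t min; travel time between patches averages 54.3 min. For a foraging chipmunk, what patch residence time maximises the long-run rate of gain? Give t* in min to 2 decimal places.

By the marginal value theorem, leave when the instantaneous gain rate g'(t) equals the habitat-wide average g(t)/(T + t).
g'(t) = 177·20/(t + 20)². Setting 177·20/(t+20)² = 177t/[(t+20)(54.3+t)] gives 20(54.3+t) = t(t+20), so t² = 20×54.3 = 1086.
t* = √1086 = 32.95 min.

32.95 min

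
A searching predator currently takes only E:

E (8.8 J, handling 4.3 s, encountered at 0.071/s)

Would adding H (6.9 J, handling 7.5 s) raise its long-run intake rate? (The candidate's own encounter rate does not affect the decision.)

Intake rate on the current diet: R = (0.071×8.8) / (1 + 0.071×4.3) = 0.6248/1.305 = 0.4787 J/s.
H: E/h = 6.9/7.5 = 0.92 J/s.
0.92 > 0.4787, so adding H raises the average — include it.

Yes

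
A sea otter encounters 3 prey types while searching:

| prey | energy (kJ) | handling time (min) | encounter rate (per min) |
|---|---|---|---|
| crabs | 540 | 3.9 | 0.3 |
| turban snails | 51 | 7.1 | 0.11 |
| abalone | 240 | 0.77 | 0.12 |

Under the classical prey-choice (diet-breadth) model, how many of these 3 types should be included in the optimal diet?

Profitabilities (E/h, kJ/min): abalone 312, crabs 138, turban snails 7.18. Add prey in this order while the next type's profitability exceeds the intake rate on those already taken.
Rate on top 1: 26.36. crabs: 138 > 26.36 → include.
Rate on top 2: 84.34. turban snails: 7.18 < 84.34 → exclude; stop.
Optimal diet: abalone, crabs — 2 of 3 types.

2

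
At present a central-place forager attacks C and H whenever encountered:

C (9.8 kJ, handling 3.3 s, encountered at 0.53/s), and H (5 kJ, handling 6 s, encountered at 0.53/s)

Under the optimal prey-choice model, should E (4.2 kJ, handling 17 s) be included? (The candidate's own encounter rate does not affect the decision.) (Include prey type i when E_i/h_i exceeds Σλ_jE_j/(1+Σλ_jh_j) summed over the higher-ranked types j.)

On C and H alone, R = ΣλE/(1+Σλh) = 7.844/5.929 = 1.323 kJ/s.
E: E/h = 4.2/17 = 0.2471 kJ/s.
Since 0.2471 < R, time spent handling E is better spent searching.

No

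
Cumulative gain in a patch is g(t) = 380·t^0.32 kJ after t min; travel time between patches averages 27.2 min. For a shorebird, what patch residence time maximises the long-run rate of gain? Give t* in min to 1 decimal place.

12.8 min

Optimal t* satisfies g'(t*) = g(t*)/(T + t*).
g'(t) = 0.32·380·t^-0.68. Setting 0.32·380·t^-0.68 = 380·t^0.32/(27.2+t) gives 0.32(27.2+t) = t, so 0.68·t = 0.32×27.2.
t* = 0.32×27.2/0.68 = 12.8 min.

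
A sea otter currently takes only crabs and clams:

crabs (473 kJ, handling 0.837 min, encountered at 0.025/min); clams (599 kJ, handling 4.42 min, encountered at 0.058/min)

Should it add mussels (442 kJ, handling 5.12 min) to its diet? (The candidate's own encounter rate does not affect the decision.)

Current rate: (0.025×473 + 0.058×599)/(1 + 0.025×0.837 + 0.058×4.42) = 36.46 kJ/min.
Profitability of mussels: 442/5.12 = 86.33 kJ/min.
86.33 > 36.46, so adding mussels raises the average — include it.

Yes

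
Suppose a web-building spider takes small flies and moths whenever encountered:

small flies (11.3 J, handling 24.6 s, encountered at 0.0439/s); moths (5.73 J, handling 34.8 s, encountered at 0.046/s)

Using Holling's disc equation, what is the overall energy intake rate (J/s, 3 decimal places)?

Energy encountered per unit search time: 0.0439×11.3 + 0.046×5.73 = 0.7597 J/s.
Handling time per unit search time: 0.0439×24.6 + 0.046×34.8 = 2.681.
Rate = 0.7597/(1 + 2.681) = 0.2064 J/s.

0.206 J/s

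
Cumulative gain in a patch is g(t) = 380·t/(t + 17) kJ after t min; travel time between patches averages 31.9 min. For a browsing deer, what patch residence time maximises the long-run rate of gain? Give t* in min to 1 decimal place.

By the marginal value theorem, leave when the instantaneous gain rate g'(t) equals the habitat-wide average g(t)/(T + t).
g'(t) = 380·17/(t + 17)². Setting 380·17/(t+17)² = 380t/[(t+17)(31.9+t)] gives 17(31.9+t) = t(t+17), so t² = 17×31.9 = 542.3.
t* = √542.3 = 23.29 min.

23.3 min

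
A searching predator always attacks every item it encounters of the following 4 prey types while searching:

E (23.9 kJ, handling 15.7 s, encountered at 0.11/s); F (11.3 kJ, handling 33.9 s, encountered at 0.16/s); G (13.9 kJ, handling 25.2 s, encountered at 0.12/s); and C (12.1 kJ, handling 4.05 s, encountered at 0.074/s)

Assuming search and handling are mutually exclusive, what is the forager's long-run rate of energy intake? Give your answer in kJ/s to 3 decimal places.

Energy encountered per unit search time: 0.11×23.9 + 0.16×11.3 + 0.12×13.9 + 0.074×12.1 = 7 kJ/s.
Handling time per unit search time: 0.11×15.7 + 0.16×33.9 + 0.12×25.2 + 0.074×4.05 = 10.47.
Rate = 7/(1 + 10.47) = 0.6101 kJ/s.

0.610 kJ/s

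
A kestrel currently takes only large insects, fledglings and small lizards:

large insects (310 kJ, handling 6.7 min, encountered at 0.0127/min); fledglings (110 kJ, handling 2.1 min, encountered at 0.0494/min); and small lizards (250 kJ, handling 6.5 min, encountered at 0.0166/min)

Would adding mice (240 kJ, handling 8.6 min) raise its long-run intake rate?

Yes

Intake rate on the current diet: R = (0.0127×310 + 0.0494×110 + 0.0166×250) / (1 + 0.0127×6.7 + 0.0494×2.1 + 0.0166×6.5) = 13.52/1.297 = 10.43 kJ/min.
Profitability of mice: 240/8.6 = 27.91 kJ/min.
Since 27.91 > R, including mice increases the long-run rate.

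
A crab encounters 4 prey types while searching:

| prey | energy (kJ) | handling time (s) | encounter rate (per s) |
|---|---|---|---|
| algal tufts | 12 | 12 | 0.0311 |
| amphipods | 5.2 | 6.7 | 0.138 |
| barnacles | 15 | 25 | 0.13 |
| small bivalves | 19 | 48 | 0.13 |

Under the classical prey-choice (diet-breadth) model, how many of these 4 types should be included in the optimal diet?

3

Rank by E/h (kJ/s): algal tufts 1, amphipods 0.776, barnacles 0.6, small bivalves 0.396. Include each in turn until the next type's E/h falls below the running intake rate.
Rate on top 1: 0.2718. amphipods: 0.776 > 0.2718 → include.
Rate on top 2: 0.4747. barnacles: 0.6 > 0.4747 → include.
Rate on top 3: 0.5481. small bivalves: 0.396 < 0.5481 → exclude; stop.
Optimal diet: algal tufts, amphipods, barnacles — 3 of 4 types.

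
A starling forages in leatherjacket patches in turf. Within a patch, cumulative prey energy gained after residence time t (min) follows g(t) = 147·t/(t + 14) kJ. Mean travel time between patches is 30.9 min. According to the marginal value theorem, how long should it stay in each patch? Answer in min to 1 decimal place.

By the marginal value theorem, leave when the instantaneous gain rate g'(t) equals the habitat-wide average g(t)/(T + t).
g'(t) = 147·14/(t + 14)². Setting 147·14/(t+14)² = 147t/[(t+14)(30.9+t)] gives 14(30.9+t) = t(t+14), so t² = 14×30.9 = 432.6.
t* = √432.6 = 20.8 min.

20.8 min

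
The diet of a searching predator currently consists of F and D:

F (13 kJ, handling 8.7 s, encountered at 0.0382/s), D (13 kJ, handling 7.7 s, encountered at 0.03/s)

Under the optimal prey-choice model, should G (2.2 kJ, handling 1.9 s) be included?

Intake rate on the current diet: R = (0.0382×13 + 0.03×13) / (1 + 0.0382×8.7 + 0.03×7.7) = 0.8866/1.563 = 0.5671 kJ/s.
G: E/h = 2.2/1.9 = 1.158 kJ/s.
1.158 > 0.5671, so adding G raises the average — include it.

Yes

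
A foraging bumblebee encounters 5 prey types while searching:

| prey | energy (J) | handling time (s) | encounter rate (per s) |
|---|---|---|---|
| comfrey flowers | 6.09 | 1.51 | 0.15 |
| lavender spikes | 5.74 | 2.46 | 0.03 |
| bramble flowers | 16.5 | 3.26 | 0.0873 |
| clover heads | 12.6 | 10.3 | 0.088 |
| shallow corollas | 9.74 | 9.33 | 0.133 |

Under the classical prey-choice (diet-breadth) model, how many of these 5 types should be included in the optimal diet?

3

Profitabilities (E/h, J/s): bramble flowers 5.06, comfrey flowers 4.03, lavender spikes 2.33, clover heads 1.22, shallow corollas 1.04. Add prey in this order while the next type's profitability exceeds the intake rate on those already taken.
Rate on top 1: 1.121. comfrey flowers: 4.03 > 1.121 → include.
Rate on top 2: 1.558. lavender spikes: 2.33 > 1.558 → include.
Rate on top 3: 1.594. clover heads: 1.22 < 1.594 → exclude; stop.
Optimal diet: bramble flowers, comfrey flowers, lavender spikes — 3 of 5 types.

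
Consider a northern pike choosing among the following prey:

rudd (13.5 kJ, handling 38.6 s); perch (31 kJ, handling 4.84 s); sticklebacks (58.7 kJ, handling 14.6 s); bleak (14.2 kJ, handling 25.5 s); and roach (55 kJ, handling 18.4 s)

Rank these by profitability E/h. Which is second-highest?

sticklebacks

In descending order of E/h:
perch: 31/4.84 = 6.4 kJ/s
sticklebacks: 58.7/14.6 = 4.02 kJ/s
roach: 55/18.4 = 2.99 kJ/s
bleak: 14.2/25.5 = 0.557 kJ/s
rudd: 13.5/38.6 = 0.35 kJ/s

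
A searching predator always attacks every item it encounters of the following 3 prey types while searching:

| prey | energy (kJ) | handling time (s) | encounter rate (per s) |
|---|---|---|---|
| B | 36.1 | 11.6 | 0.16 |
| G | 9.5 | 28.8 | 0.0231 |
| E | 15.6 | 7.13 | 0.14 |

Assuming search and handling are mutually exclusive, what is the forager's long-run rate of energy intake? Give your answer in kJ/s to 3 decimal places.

R = (0.16×36.1 + 0.0231×9.5 + 0.14×15.6) / (1 + 0.16×11.6 + 0.0231×28.8 + 0.14×7.13) = 8.179/4.519 = 1.81 kJ/s.

1.810 kJ/s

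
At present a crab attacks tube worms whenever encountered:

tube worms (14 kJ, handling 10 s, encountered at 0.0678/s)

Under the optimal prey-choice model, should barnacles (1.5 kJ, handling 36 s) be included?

No

Current rate: (0.0678×14)/(1 + 0.0678×10) = 0.5657 kJ/s.
Profitability of barnacles: 1.5/36 = 0.04167 kJ/s.
Since 0.04167 < R, time spent handling barnacles is better spent searching.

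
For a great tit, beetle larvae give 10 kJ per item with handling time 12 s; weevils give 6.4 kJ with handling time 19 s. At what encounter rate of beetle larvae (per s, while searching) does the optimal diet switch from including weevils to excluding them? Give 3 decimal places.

0.057 per s

The zero-one rule: include weevils iff E₂/h₂ > λE₁/(1+λh₁). Equality gives the switch point.
λE₁h₂ = E₂ + λE₂h₁ ⇒ λ = E₂/(E₁h₂ − E₂h₁) = 6.4/(190 − 76.8) = 0.05654 per s.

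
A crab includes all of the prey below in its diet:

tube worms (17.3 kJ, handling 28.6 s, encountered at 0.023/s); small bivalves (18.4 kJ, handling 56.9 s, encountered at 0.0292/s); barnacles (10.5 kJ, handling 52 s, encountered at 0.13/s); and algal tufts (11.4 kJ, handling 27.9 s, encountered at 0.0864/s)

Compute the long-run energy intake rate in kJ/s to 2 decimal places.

0.26 kJ/s

Energy encountered per unit search time: 0.023×17.3 + 0.0292×18.4 + 0.13×10.5 + 0.0864×11.4 = 3.285 kJ/s.
Handling time per unit search time: 0.023×28.6 + 0.0292×56.9 + 0.13×52 + 0.0864×27.9 = 11.49.
Rate = 3.285/(1 + 11.49) = 0.263 kJ/s.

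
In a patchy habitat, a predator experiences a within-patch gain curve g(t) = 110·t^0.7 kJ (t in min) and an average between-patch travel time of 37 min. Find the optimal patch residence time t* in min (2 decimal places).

86.33 min

By the marginal value theorem, leave when the instantaneous gain rate g'(t) equals the habitat-wide average g(t)/(T + t).
g'(t) = 0.7·110·t^-0.3. Setting 0.7·110·t^-0.3 = 110·t^0.7/(37+t) gives 0.7(37+t) = t, so 0.30·t = 0.7×37.
t* = 0.7×37/0.30 = 86.33 min.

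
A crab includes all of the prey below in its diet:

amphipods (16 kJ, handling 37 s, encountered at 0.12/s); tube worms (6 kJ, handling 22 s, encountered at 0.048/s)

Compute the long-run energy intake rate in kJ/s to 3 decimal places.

R = Σλ_iE_i / (1 + Σλ_ih_i)
Numerator: 0.12×16 + 0.048×6 = 2.208
Denominator: 1 + 0.12×37 + 0.048×22 = 6.496
R = 2.208/6.496 = 0.3399 kJ/s

0.340 kJ/s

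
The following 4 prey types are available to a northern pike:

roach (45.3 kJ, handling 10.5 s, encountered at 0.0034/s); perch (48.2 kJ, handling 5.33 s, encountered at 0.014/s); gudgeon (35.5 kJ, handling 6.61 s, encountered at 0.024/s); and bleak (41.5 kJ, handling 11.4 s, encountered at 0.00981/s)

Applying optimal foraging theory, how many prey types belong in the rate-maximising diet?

4

Rank by E/h (kJ/s): perch 9.04, gudgeon 5.37, roach 4.31, bleak 3.64. Include each in turn until the next type's E/h falls below the running intake rate.
Rate on top 1: 0.6279. gudgeon: 5.37 > 0.6279 → include.
Rate on top 2: 1.238. roach: 4.31 > 1.238 → include.
Rate on top 3: 1.325. bleak: 3.64 > 1.325 → include.
Optimal diet: perch, gudgeon, roach, bleak — 4 of 4 types.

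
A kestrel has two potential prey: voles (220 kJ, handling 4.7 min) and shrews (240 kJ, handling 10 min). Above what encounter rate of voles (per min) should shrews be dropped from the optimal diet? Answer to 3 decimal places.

0.224 per min

The zero-one rule: include shrews iff E₂/h₂ > λE₁/(1+λh₁). Equality gives the switch point.
λE₁h₂ = E₂ + λE₂h₁ ⇒ λ = E₂/(E₁h₂ − E₂h₁) = 240/(2200 − 1128) = 0.2239 per min.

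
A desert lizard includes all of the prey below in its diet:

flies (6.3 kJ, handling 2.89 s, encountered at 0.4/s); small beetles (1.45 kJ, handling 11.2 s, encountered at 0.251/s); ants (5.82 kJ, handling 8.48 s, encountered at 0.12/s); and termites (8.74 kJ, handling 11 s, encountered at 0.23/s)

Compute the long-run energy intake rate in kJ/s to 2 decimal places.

R = (0.4×6.3 + 0.251×1.45 + 0.12×5.82 + 0.23×8.74) / (1 + 0.4×2.89 + 0.251×11.2 + 0.12×8.48 + 0.23×11) = 5.593/8.515 = 0.6568 kJ/s.

0.66 kJ/s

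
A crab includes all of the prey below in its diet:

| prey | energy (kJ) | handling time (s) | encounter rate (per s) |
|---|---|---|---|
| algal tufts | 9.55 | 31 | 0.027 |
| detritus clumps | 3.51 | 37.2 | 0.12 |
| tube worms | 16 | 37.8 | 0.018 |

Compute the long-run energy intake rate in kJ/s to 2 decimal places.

0.14 kJ/s

R = Σλ_iE_i / (1 + Σλ_ih_i)
Numerator: 0.027×9.55 + 0.12×3.51 + 0.018×16 = 0.967
Denominator: 1 + 0.027×31 + 0.12×37.2 + 0.018×37.8 = 6.981
R = 0.967/6.981 = 0.1385 kJ/s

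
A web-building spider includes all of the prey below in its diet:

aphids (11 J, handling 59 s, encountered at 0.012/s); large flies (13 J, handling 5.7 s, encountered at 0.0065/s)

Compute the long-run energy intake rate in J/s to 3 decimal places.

0.124 J/s

R = Σλ_iE_i / (1 + Σλ_ih_i)
Numerator: 0.012×11 + 0.0065×13 = 0.2165
Denominator: 1 + 0.012×59 + 0.0065×5.7 = 1.745
R = 0.2165/1.745 = 0.1241 J/s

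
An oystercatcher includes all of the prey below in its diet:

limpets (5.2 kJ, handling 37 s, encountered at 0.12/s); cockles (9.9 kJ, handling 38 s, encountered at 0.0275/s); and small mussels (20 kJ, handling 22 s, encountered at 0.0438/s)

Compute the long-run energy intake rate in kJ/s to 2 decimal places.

R = Σλ_iE_i / (1 + Σλ_ih_i)
Numerator: 0.12×5.2 + 0.0275×9.9 + 0.0438×20 = 1.772
Denominator: 1 + 0.12×37 + 0.0275×38 + 0.0438×22 = 7.449
R = 1.772/7.449 = 0.2379 kJ/s

0.24 kJ/s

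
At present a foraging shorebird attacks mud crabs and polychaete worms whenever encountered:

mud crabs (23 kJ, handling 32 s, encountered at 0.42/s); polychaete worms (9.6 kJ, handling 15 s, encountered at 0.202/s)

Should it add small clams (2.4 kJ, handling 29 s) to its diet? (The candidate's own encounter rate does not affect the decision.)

No

Current rate: (0.42×23 + 0.202×9.6)/(1 + 0.42×32 + 0.202×15) = 0.6639 kJ/s.
small clams: E/h = 2.4/29 = 0.08276 kJ/s.
0.08276 < 0.6639, so adding small clams would lower the average — exclude it.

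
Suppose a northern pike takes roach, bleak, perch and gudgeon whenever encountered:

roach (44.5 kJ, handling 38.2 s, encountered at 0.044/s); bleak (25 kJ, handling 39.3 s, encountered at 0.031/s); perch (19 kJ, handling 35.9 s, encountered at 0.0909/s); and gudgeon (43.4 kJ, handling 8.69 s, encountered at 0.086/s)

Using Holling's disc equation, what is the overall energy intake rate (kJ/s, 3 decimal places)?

1.036 kJ/s

Energy encountered per unit search time: 0.044×44.5 + 0.031×25 + 0.0909×19 + 0.086×43.4 = 8.192 kJ/s.
Handling time per unit search time: 0.044×38.2 + 0.031×39.3 + 0.0909×35.9 + 0.086×8.69 = 6.91.
Rate = 8.192/(1 + 6.91) = 1.036 kJ/s.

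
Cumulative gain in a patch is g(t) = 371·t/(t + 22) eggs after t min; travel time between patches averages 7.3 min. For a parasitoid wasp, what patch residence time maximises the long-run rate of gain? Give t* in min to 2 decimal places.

12.67 min

By the marginal value theorem, leave when the instantaneous gain rate g'(t) equals the habitat-wide average g(t)/(T + t).
g'(t) = 371·22/(t + 22)². Setting 371·22/(t+22)² = 371t/[(t+22)(7.3+t)] gives 22(7.3+t) = t(t+22), so t² = 22×7.3 = 160.6.
t* = √160.6 = 12.67 min.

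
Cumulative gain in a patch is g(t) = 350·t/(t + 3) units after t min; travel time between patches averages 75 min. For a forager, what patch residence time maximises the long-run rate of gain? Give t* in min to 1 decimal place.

15.0 min

By the marginal value theorem, leave when the instantaneous gain rate g'(t) equals the habitat-wide average g(t)/(T + t).
g'(t) = 350·3/(t + 3)². Setting 350·3/(t+3)² = 350t/[(t+3)(75+t)] gives 3(75+t) = t(t+3), so t² = 3×75 = 225.
t* = √225 = 15 min.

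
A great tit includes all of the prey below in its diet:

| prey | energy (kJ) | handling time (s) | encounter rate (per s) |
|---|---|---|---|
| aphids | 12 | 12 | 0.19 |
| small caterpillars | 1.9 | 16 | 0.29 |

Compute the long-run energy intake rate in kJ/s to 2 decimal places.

0.36 kJ/s

R = (0.19×12 + 0.29×1.9) / (1 + 0.19×12 + 0.29×16) = 2.831/7.92 = 0.3574 kJ/s.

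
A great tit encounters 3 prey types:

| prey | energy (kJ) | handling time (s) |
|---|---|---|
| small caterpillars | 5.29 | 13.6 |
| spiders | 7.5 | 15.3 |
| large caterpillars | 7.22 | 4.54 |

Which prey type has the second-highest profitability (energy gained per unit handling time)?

Profitability E/h (kJ/s): small caterpillars = 5.29/13.6 = 0.389, spiders = 7.5/15.3 = 0.49, large caterpillars = 7.22/4.54 = 1.59.
Ranked: large caterpillars > spiders > small caterpillars.

spiders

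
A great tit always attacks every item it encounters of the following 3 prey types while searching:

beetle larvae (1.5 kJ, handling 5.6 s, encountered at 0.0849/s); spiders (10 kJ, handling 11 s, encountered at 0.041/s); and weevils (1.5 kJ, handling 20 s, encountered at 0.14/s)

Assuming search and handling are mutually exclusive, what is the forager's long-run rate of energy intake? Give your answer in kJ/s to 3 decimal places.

0.158 kJ/s

R = (0.0849×1.5 + 0.041×10 + 0.14×1.5) / (1 + 0.0849×5.6 + 0.041×11 + 0.14×20) = 0.7474/4.726 = 0.1581 kJ/s.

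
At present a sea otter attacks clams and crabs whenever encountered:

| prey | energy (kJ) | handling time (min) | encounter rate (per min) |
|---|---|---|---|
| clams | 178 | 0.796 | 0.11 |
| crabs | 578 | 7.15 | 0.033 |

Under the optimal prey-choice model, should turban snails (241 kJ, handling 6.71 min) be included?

Yes

Intake rate on the current diet: R = (0.11×178 + 0.033×578) / (1 + 0.11×0.796 + 0.033×7.15) = 38.65/1.324 = 29.21 kJ/min.
turban snails: E/h = 241/6.71 = 35.92 kJ/min.
35.92 > 29.21, so adding turban snails raises the average — include it.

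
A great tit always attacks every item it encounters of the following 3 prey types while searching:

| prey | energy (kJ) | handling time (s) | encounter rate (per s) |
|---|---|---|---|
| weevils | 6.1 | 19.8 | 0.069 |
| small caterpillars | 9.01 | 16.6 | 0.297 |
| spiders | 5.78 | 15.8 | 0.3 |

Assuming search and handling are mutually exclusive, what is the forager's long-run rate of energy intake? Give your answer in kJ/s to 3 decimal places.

R = Σλ_iE_i / (1 + Σλ_ih_i)
Numerator: 0.069×6.1 + 0.297×9.01 + 0.3×5.78 = 4.831
Denominator: 1 + 0.069×19.8 + 0.297×16.6 + 0.3×15.8 = 12.04
R = 4.831/12.04 = 0.4014 kJ/s

0.401 kJ/s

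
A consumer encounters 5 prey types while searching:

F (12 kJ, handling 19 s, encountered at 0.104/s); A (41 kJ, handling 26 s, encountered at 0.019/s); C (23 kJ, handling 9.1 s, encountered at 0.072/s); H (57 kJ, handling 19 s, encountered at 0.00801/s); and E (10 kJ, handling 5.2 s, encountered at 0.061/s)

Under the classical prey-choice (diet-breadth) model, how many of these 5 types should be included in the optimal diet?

4

Profitabilities (E/h, kJ/s): H 3, C 2.53, E 1.92, A 1.58, F 0.632. Add prey in this order while the next type's profitability exceeds the intake rate on those already taken.
Rate on top 1: 0.3963. C: 2.53 > 0.3963 → include.
Rate on top 2: 1.169. E: 1.92 > 1.169 → include.
Rate on top 3: 1.281. A: 1.58 > 1.281 → include.
Rate on top 4: 1.337. F: 0.632 < 1.337 → exclude; stop.
Optimal diet: H, C, E, A — 4 of 5 types.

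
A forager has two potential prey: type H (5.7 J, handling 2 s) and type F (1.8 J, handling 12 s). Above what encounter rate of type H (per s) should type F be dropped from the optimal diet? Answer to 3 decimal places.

0.028 per s

Drop type F once their profitability E₂/h₂ falls below the rate achievable on type H alone: E₂/h₂ = λE₁/(1 + λh₁).
Solve for λ: λE₁h₂ = E₂(1 + λh₁) → λ(E₁h₂ − E₂h₁) = E₂ → λ = E₂/(E₁h₂ − E₂h₁).
λ = 1.8/(5.7×12 − 1.8×2) = 1.8/64.8 = 0.02778 per s.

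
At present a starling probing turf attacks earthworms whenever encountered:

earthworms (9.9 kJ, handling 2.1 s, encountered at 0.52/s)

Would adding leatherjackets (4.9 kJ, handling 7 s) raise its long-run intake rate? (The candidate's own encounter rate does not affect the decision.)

No

Intake rate on the current diet: R = (0.52×9.9) / (1 + 0.52×2.1) = 5.148/2.092 = 2.461 kJ/s.
leatherjackets: E/h = 4.9/7 = 0.7 kJ/s.
0.7 < 2.461, so adding leatherjackets would lower the average — exclude it.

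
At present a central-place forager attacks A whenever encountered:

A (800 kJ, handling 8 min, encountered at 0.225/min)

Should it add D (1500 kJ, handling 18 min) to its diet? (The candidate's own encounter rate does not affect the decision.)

Current rate: (0.225×800)/(1 + 0.225×8) = 64.29 kJ/min.
D: E/h = 1500/18 = 83.33 kJ/min.
83.33 > 64.29, so adding D raises the average — include it.

Yes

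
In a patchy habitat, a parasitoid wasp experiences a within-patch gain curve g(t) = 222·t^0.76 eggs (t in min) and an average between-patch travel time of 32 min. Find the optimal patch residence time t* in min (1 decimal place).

By the marginal value theorem, leave when the instantaneous gain rate g'(t) equals the habitat-wide average g(t)/(T + t).
g'(t) = 0.76·222·t^-0.24. Setting 0.76·222·t^-0.24 = 222·t^0.76/(32+t) gives 0.76(32+t) = t, so 0.24·t = 0.76×32.
t* = 0.76×32/0.24 = 101.3 min.

101.3 min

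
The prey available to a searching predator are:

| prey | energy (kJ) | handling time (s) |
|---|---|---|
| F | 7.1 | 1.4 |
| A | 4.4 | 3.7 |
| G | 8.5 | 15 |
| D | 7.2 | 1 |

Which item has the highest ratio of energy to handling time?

D

In descending order of E/h:
D: 7.2/1 = 7.2 kJ/s
F: 7.1/1.4 = 5.07 kJ/s
A: 4.4/3.7 = 1.19 kJ/s
G: 8.5/15 = 0.567 kJ/s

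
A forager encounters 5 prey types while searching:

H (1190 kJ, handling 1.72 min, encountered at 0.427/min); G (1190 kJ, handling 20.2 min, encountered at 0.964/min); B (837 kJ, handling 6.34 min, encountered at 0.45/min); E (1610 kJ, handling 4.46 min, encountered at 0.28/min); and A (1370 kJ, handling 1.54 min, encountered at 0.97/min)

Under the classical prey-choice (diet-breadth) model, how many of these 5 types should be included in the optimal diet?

E/h in descending order: A 890, H 692, E 361, B 132, G 58.9 kJ/min. The optimal diet is the largest prefix of this list for which every included type satisfies E_i/h_i > R on the types above it.
Rate on top 1: 532.9. H: 692 > 532.9 → include.
Rate on top 2: 569.1. E: 361 < 569.1 → exclude; stop.
Optimal diet: A, H — 2 of 5 types.

2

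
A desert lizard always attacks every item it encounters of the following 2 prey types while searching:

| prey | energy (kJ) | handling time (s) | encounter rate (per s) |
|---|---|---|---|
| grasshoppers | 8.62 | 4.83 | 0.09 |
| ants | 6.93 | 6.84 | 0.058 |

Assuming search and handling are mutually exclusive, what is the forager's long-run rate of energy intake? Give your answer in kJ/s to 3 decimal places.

0.643 kJ/s

Energy encountered per unit search time: 0.09×8.62 + 0.058×6.93 = 1.178 kJ/s.
Handling time per unit search time: 0.09×4.83 + 0.058×6.84 = 0.8314.
Rate = 1.178/(1 + 0.8314) = 0.6431 kJ/s.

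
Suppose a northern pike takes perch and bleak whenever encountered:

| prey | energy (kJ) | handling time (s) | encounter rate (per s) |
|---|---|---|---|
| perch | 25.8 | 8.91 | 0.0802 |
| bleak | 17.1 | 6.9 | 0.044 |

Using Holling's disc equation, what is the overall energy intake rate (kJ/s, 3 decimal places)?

R = Σλ_iE_i / (1 + Σλ_ih_i)
Numerator: 0.0802×25.8 + 0.044×17.1 = 2.822
Denominator: 1 + 0.0802×8.91 + 0.044×6.9 = 2.018
R = 2.822/2.018 = 1.398 kJ/s

1.398 kJ/s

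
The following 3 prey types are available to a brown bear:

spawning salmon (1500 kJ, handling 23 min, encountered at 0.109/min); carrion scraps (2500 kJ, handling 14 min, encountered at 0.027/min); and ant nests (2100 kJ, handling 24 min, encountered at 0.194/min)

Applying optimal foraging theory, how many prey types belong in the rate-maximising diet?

2

Rank by E/h (kJ/min): carrion scraps 179, ant nests 87.5, spawning salmon 65.2. Include each in turn until the next type's E/h falls below the running intake rate.
Rate on top 1: 48.98. ant nests: 87.5 > 48.98 → include.
Rate on top 2: 78.7. spawning salmon: 65.2 < 78.7 → exclude; stop.
Optimal diet: carrion scraps, ant nests — 2 of 3 types.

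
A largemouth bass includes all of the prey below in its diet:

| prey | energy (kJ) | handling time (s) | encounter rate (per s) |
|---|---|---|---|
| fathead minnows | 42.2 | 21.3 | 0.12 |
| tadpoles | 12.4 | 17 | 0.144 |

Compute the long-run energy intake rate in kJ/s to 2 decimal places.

R = Σλ_iE_i / (1 + Σλ_ih_i)
Numerator: 0.12×42.2 + 0.144×12.4 = 6.85
Denominator: 1 + 0.12×21.3 + 0.144×17 = 6.004
R = 6.85/6.004 = 1.141 kJ/s

1.14 kJ/s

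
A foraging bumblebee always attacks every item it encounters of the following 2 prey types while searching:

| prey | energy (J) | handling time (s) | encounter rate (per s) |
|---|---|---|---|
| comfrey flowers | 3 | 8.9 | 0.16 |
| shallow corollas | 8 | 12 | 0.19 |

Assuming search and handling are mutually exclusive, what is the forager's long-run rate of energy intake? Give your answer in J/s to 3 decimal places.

R = Σλ_iE_i / (1 + Σλ_ih_i)
Numerator: 0.16×3 + 0.19×8 = 2
Denominator: 1 + 0.16×8.9 + 0.19×12 = 4.704
R = 2/4.704 = 0.4252 J/s

0.425 J/s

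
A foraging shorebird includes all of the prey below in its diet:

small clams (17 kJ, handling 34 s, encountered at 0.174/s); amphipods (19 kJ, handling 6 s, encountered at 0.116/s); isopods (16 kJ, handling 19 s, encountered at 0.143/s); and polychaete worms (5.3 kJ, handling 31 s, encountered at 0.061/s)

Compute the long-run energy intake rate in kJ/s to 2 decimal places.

0.64 kJ/s

R = (0.174×17 + 0.116×19 + 0.143×16 + 0.061×5.3) / (1 + 0.174×34 + 0.116×6 + 0.143×19 + 0.061×31) = 7.773/12.22 = 0.6361 kJ/s.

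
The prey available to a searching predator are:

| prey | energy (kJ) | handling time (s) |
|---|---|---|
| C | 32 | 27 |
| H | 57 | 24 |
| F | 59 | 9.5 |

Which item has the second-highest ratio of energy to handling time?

In descending order of E/h:
F: 59/9.5 = 6.21 kJ/s
H: 57/24 = 2.38 kJ/s
C: 32/27 = 1.19 kJ/s

H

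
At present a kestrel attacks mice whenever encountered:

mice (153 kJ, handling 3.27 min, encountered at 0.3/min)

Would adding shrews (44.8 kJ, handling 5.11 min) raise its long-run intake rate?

Intake rate on the current diet: R = (0.3×153) / (1 + 0.3×3.27) = 45.9/1.981 = 23.17 kJ/min.
Profitability of shrews: 44.8/5.11 = 8.767 kJ/min.
8.767 < 23.17, so adding shrews would lower the average — exclude it.

No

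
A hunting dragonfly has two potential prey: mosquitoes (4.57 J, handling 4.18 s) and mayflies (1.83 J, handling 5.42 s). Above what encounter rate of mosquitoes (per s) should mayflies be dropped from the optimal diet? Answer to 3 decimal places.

0.107 per s

At the threshold, the rate on mosquitoes alone equals the profitability of mayflies: λ·4.57/(1 + λ·4.18) = 1.83/5.42 = 0.3376.
Rearranging, λ(4.57 − 0.3376×4.18) = 0.3376, so λ = 0.3376/3.159 = 0.1069 per s.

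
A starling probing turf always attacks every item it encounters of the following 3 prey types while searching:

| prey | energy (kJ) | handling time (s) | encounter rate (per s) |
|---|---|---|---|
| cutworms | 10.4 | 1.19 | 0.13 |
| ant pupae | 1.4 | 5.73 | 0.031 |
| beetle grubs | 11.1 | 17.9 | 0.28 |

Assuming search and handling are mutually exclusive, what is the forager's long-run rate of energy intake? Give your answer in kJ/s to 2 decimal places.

0.71 kJ/s

Energy encountered per unit search time: 0.13×10.4 + 0.031×1.4 + 0.28×11.1 = 4.503 kJ/s.
Handling time per unit search time: 0.13×1.19 + 0.031×5.73 + 0.28×17.9 = 5.344.
Rate = 4.503/(1 + 5.344) = 0.7098 kJ/s.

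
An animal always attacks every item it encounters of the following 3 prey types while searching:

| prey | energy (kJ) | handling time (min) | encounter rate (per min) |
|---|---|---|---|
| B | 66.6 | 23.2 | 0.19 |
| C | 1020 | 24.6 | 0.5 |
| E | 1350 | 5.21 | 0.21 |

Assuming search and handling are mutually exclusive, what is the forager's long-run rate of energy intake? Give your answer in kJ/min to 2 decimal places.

R = Σλ_iE_i / (1 + Σλ_ih_i)
Numerator: 0.19×66.6 + 0.5×1020 + 0.21×1350 = 806.2
Denominator: 1 + 0.19×23.2 + 0.5×24.6 + 0.21×5.21 = 18.8
R = 806.2/18.8 = 42.88 kJ/min

42.88 kJ/min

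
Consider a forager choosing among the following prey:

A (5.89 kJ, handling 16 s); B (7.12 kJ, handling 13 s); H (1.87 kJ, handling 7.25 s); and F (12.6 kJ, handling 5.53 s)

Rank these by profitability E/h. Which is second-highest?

In descending order of E/h:
F: 12.6/5.53 = 2.28 kJ/s
B: 7.12/13 = 0.548 kJ/s
A: 5.89/16 = 0.368 kJ/s
H: 1.87/7.25 = 0.258 kJ/s

B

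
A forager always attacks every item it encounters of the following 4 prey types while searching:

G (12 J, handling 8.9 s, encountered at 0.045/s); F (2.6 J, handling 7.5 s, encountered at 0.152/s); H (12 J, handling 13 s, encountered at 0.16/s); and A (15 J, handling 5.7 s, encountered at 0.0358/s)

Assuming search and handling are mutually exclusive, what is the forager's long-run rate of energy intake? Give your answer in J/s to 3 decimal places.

R = (0.045×12 + 0.152×2.6 + 0.16×12 + 0.0358×15) / (1 + 0.045×8.9 + 0.152×7.5 + 0.16×13 + 0.0358×5.7) = 3.392/4.825 = 0.7031 J/s.

0.703 J/s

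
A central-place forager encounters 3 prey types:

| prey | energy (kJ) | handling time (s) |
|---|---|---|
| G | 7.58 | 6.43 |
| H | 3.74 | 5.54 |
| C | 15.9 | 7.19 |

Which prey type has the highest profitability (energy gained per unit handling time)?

C

Profitability E/h (kJ/s): G = 7.58/6.43 = 1.18, H = 3.74/5.54 = 0.675, C = 15.9/7.19 = 2.21.
Ranked: C > G > H.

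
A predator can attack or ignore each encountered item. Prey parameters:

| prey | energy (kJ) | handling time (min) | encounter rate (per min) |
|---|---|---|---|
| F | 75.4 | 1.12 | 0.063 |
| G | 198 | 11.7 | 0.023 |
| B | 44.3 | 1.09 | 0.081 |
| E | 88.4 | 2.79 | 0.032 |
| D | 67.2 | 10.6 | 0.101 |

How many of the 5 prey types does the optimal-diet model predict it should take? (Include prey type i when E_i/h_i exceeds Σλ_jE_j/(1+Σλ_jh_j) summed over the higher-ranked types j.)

4

Rank by E/h (kJ/min): F 67.3, B 40.6, E 31.7, G 16.9, D 6.34. Include each in turn until the next type's E/h falls below the running intake rate.
Rate on top 1: 4.437. B: 40.6 > 4.437 → include.
Rate on top 2: 7.195. E: 31.7 > 7.195 → include.
Rate on top 3: 8.947. G: 16.9 > 8.947 → include.
Rate on top 4: 10.36. D: 6.34 < 10.36 → exclude; stop.
Optimal diet: F, B, E, G — 4 of 5 types.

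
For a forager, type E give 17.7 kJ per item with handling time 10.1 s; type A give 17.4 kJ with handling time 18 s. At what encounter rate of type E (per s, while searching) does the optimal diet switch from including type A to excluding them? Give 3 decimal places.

At the threshold, the rate on type E alone equals the profitability of type A: λ·17.7/(1 + λ·10.1) = 17.4/18 = 0.9667.
Rearranging, λ(17.7 − 0.9667×10.1) = 0.9667, so λ = 0.9667/7.937 = 0.1218 per s.

0.122 per s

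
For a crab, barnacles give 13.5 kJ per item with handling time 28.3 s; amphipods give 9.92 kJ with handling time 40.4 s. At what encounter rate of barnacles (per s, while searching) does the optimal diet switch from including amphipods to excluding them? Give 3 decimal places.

0.037 per s

At the threshold, the rate on barnacles alone equals the profitability of amphipods: λ·13.5/(1 + λ·28.3) = 9.92/40.4 = 0.2455.
Rearranging, λ(13.5 − 0.2455×28.3) = 0.2455, so λ = 0.2455/6.551 = 0.03748 per s.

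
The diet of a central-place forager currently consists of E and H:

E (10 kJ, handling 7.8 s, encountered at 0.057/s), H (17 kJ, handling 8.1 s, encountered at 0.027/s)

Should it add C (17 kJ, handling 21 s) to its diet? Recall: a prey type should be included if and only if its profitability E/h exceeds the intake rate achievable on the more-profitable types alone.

Yes

Intake rate on the current diet: R = (0.057×10 + 0.027×17) / (1 + 0.057×7.8 + 0.027×8.1) = 1.029/1.663 = 0.6186 kJ/s.
Profitability of C: 17/21 = 0.8095 kJ/s.
Since 0.8095 > R, including C increases the long-run rate.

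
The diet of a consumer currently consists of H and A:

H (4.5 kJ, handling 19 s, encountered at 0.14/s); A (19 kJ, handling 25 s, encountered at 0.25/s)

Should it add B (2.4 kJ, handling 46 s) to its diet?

No

Intake rate on the current diet: R = (0.14×4.5 + 0.25×19) / (1 + 0.14×19 + 0.25×25) = 5.38/9.91 = 0.5429 kJ/s.
B: E/h = 2.4/46 = 0.05217 kJ/s.
Since 0.05217 < R, time spent handling B is better spent searching.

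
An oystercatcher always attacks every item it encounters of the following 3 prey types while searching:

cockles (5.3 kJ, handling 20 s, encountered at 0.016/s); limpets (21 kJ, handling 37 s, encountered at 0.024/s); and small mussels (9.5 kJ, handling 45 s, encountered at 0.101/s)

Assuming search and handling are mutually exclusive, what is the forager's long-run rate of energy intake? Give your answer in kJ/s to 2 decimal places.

R = (0.016×5.3 + 0.024×21 + 0.101×9.5) / (1 + 0.016×20 + 0.024×37 + 0.101×45) = 1.548/6.753 = 0.2293 kJ/s.

0.23 kJ/s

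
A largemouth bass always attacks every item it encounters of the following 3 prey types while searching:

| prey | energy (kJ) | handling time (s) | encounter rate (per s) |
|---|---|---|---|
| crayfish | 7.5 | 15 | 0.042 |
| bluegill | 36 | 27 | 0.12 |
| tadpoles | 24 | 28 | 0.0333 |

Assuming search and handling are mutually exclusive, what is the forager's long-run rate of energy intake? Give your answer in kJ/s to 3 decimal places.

R = Σλ_iE_i / (1 + Σλ_ih_i)
Numerator: 0.042×7.5 + 0.12×36 + 0.0333×24 = 5.434
Denominator: 1 + 0.042×15 + 0.12×27 + 0.0333×28 = 5.802
R = 5.434/5.802 = 0.9365 kJ/s

0.937 kJ/s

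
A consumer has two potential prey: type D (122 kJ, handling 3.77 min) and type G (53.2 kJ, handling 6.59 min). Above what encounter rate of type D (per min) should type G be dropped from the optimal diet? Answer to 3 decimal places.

Drop type G once their profitability E₂/h₂ falls below the rate achievable on type D alone: E₂/h₂ = λE₁/(1 + λh₁).
Solve for λ: λE₁h₂ = E₂(1 + λh₁) → λ(E₁h₂ − E₂h₁) = E₂ → λ = E₂/(E₁h₂ − E₂h₁).
λ = 53.2/(122×6.59 − 53.2×3.77) = 53.2/603.4 = 0.08816 per min.

0.088 per min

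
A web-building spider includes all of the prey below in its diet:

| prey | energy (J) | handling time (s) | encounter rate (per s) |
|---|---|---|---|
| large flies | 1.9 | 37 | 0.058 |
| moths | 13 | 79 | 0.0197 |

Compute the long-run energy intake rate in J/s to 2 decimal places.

0.08 J/s

Energy encountered per unit search time: 0.058×1.9 + 0.0197×13 = 0.3663 J/s.
Handling time per unit search time: 0.058×37 + 0.0197×79 = 3.702.
Rate = 0.3663/(1 + 3.702) = 0.0779 J/s.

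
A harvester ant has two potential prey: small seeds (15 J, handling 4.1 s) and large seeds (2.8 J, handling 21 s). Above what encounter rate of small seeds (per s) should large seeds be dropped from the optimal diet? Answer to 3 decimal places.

At the threshold, the rate on small seeds alone equals the profitability of large seeds: λ·15/(1 + λ·4.1) = 2.8/21 = 0.1333.
Rearranging, λ(15 − 0.1333×4.1) = 0.1333, so λ = 0.1333/14.45 = 0.009225 per s.

0.009 per s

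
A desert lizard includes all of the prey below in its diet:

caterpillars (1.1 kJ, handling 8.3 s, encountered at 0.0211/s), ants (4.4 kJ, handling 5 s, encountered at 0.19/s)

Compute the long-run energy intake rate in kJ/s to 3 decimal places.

0.404 kJ/s

R = Σλ_iE_i / (1 + Σλ_ih_i)
Numerator: 0.0211×1.1 + 0.19×4.4 = 0.8592
Denominator: 1 + 0.0211×8.3 + 0.19×5 = 2.125
R = 0.8592/2.125 = 0.4043 kJ/s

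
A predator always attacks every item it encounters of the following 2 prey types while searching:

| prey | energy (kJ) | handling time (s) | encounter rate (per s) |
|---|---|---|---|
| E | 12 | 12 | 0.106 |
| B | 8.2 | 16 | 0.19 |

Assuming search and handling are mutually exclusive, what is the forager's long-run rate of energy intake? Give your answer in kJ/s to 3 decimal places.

0.533 kJ/s

R = (0.106×12 + 0.19×8.2) / (1 + 0.106×12 + 0.19×16) = 2.83/5.312 = 0.5328 kJ/s.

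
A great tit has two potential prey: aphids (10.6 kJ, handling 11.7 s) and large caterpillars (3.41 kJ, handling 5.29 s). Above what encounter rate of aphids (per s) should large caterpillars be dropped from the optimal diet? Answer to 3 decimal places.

At the threshold, the rate on aphids alone equals the profitability of large caterpillars: λ·10.6/(1 + λ·11.7) = 3.41/5.29 = 0.6446.
Rearranging, λ(10.6 − 0.6446×11.7) = 0.6446, so λ = 0.6446/3.058 = 0.2108 per s.

0.211 per s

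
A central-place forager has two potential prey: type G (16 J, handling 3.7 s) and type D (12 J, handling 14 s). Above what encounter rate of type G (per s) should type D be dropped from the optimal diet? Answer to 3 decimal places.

0.067 per s

The zero-one rule: include type D iff E₂/h₂ > λE₁/(1+λh₁). Equality gives the switch point.
λE₁h₂ = E₂ + λE₂h₁ ⇒ λ = E₂/(E₁h₂ − E₂h₁) = 12/(224 − 44.4) = 0.06682 per s.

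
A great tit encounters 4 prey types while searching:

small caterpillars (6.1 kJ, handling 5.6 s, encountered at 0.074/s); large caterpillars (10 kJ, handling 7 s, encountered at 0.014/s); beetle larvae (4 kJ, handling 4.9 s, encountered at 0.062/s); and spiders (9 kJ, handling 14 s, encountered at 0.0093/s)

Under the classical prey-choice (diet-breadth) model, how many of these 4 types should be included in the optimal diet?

Profitabilities (E/h, kJ/s): large caterpillars 1.43, small caterpillars 1.09, beetle larvae 0.816, spiders 0.643. Add prey in this order while the next type's profitability exceeds the intake rate on those already taken.
Rate on top 1: 0.1275. small caterpillars: 1.09 > 0.1275 → include.
Rate on top 2: 0.391. beetle larvae: 0.816 > 0.391 → include.
Rate on top 3: 0.4622. spiders: 0.643 > 0.4622 → include.
Optimal diet: large caterpillars, small caterpillars, beetle larvae, spiders — 4 of 4 types.

4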